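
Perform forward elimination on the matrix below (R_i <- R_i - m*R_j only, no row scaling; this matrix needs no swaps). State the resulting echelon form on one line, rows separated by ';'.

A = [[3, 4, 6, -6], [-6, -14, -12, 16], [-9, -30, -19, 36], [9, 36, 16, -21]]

Forward elimination:
R2 <- R2 - (-2)*R1:  [  0  -6   0   4 ]
R3 <- R3 - (-3)*R1:  [   0  -18   -1   18 ]
R4 <- R4 - (3)*R1:  [  0  24  -2  -3 ]
R3 <- R3 - (3)*R2:  [  0   0  -1   6 ]
R4 <- R4 - (-4)*R2:  [  0   0  -2  13 ]
R4 <- R4 - (2)*R3:  [ 0  0  0  1 ]
Row echelon form:
[ 3   4   6  -6 ]
[ 0  -6   0   4 ]
[ 0   0  -1   6 ]
[ 0   0   0   1 ]

REF = [3 4 6 -6; 0 -6 0 4; 0 0 -1 6; 0 0 0 1]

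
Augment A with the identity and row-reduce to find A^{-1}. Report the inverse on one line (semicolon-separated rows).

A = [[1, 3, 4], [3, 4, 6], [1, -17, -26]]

Gauss-Jordan on [A | I]:
R2 <- R2 - (3)*R1:  [  0  -5  -6  |  -3   1   0 ]
R3 <- R3 - (1)*R1:  [   0  -20  -30  |   -1    0    1 ]
R2 <- (1/-5)*R2:  [    0     1   6/5  |   3/5  -1/5     0 ]
R1 <- R1 - (3)*R2:  [    1     0   2/5  |  -4/5   3/5     0 ]
R3 <- R3 - (-20)*R2:  [  0   0  -6  |  11  -4   1 ]
R3 <- (1/-6)*R3:  [     0      0      1  |  -11/6    2/3   -1/6 ]
R1 <- R1 - (2/5)*R3:  [     1      0      0  |  -1/15    1/3   1/15 ]
R2 <- R2 - (6/5)*R3:  [    0     1     0  |  14/5    -1   1/5 ]
Right block of [I | A^{-1}] is the inverse:
[ -1/15  1/3  1/15 ]
[  14/5   -1   1/5 ]
[ -11/6  2/3  -1/6 ]

inverse = [-1/15 1/3 1/15; 14/5 -1 1/5; -11/6 2/3 -1/6]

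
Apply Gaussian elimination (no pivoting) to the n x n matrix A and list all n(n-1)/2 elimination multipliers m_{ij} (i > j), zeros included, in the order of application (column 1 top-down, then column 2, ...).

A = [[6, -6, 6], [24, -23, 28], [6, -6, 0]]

multipliers: 4, 1, 0

Forward elimination:
R2 <- R2 - (4)*R1:  [ 0  1  4 ]
R3 <- R3 - (1)*R1:  [  0   0  -6 ]
R3: entry in column 2 is already 0 -> m_{32} = 0 (no row operation needed)
Multipliers (in order of application): m_{21} = 4, m_{31} = 1, m_{32} = 0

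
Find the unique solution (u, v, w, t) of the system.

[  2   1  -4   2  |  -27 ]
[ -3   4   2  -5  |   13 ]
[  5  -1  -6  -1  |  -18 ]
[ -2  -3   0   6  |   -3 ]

(-3, -5, 2, -4)

Forward elimination on [A|b]:
R2 <- R2 - (-3/2)*R1:  [     0   11/2     -4     -2  -55/2 ]
R3 <- R3 - (5/2)*R1:  [    0  -7/2     4    -6  99/2 ]
R4 <- R4 - (-1)*R1:  [   0   -2   -4    8  -30 ]
R3 <- R3 - (-7/11)*R2:  [      0       0   16/11  -80/11      32 ]
R4 <- R4 - (-4/11)*R2:  [      0       0  -60/11   80/11     -40 ]
R4 <- R4 - (-15/4)*R3:  [   0    0    0  -20   80 ]
Row echelon form:
[ 2     1     -4       2  |    -27 ]
[ 0  11/2     -4      -2  |  -55/2 ]
[ 0     0  16/11  -80/11  |     32 ]
[ 0     0      0     -20  |     80 ]
Back-substitution:
t = (80) / -20 = -4
w = (32 - (-80/11)*(-4)) / (16/11) = 2
v = (-55/2 - (-4)*(2) - (-2)*(-4)) / (11/2) = -5
u = (-27 - (1)*(-5) - (-4)*(2) - (2)*(-4)) / 2 = -3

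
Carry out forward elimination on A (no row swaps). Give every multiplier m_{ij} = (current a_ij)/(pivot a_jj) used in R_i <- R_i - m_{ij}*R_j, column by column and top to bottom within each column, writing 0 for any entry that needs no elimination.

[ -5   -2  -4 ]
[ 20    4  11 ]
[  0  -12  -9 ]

multipliers: -4, 0, 3

Forward elimination:
R2 <- R2 - (-4)*R1:  [  0  -4  -5 ]
R3: entry in column 1 is already 0 -> m_{31} = 0 (no row operation needed)
R3 <- R3 - (3)*R2:  [ 0  0  6 ]
Multipliers (in order of application): m_{21} = -4, m_{31} = 0, m_{32} = 3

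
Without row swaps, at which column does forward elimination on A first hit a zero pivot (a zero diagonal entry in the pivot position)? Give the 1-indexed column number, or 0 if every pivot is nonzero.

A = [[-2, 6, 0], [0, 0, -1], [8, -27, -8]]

Naive forward elimination:
R3 <- R3 - (-4)*R1:  [  0  -3  -8 ]
Matrix at this point:
[ -2   6   0 ]
[  0   0  -1 ]
[  0  -3  -8 ]
Pivot entry (2,2) is zero but row 3 has -3 in column 2 -> naive elimination stops; a row interchange (e.g. R2 <-> R3) would be required here.

first zero-pivot column = 2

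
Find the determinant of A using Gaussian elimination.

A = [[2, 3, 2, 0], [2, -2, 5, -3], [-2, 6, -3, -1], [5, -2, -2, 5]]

det(A) = 342

Forward elimination:
R2 <- R2 - (1)*R1:  [  0  -5   3  -3 ]
R3 <- R3 - (-1)*R1:  [  0   9  -1  -1 ]
R4 <- R4 - (5/2)*R1:  [     0  -19/2     -7      5 ]
R3 <- R3 - (-9/5)*R2:  [     0      0   22/5  -32/5 ]
R4 <- R4 - (19/10)*R2:  [       0        0  -127/10   107/10 ]
R4 <- R4 - (-127/44)*R3:  [       0        0        0  -171/22 ]
Upper-triangular form:
[ 2   3     2        0 ]
[ 0  -5     3       -3 ]
[ 0   0  22/5    -32/5 ]
[ 0   0     0  -171/22 ]
det(A) = (-1)^0 * (2) * (-5) * (22/5) * (-171/22) = 342  (0 row swaps -> sign +1)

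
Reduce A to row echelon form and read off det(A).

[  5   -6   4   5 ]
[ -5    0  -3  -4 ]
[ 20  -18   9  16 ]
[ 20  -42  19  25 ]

Forward elimination:
R2 <- R2 - (-1)*R1:  [  0  -6   1   1 ]
R3 <- R3 - (4)*R1:  [  0   6  -7  -4 ]
R4 <- R4 - (4)*R1:  [   0  -18    3    5 ]
R3 <- R3 - (-1)*R2:  [  0   0  -6  -3 ]
R4 <- R4 - (3)*R2:  [ 0  0  0  2 ]
Upper-triangular form:
[ 5  -6   4   5 ]
[ 0  -6   1   1 ]
[ 0   0  -6  -3 ]
[ 0   0   0   2 ]
det(A) = (-1)^0 * (5) * (-6) * (-6) * (2) = 360  (0 row swaps -> sign +1)

det(A) = 360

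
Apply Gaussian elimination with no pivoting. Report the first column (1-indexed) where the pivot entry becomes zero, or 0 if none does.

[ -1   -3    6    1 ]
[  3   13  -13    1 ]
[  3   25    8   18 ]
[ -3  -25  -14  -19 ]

first zero-pivot column = 0

Naive forward elimination:
R2 <- R2 - (-3)*R1:  [ 0  4  5  4 ]
R3 <- R3 - (-3)*R1:  [  0  16  26  21 ]
R4 <- R4 - (3)*R1:  [   0  -16  -32  -22 ]
R3 <- R3 - (4)*R2:  [ 0  0  6  5 ]
R4 <- R4 - (-4)*R2:  [   0    0  -12   -6 ]
R4 <- R4 - (-2)*R3:  [ 0  0  0  4 ]
All pivots nonzero; naive elimination completes without hitting a zero pivot.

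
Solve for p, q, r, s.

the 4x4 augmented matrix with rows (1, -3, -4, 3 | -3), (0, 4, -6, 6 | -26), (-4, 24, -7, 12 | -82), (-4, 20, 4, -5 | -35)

Forward elimination on [A|b]:
R3 <- R3 - (-4)*R1:  [   0   12  -23   24  -94 ]
R4 <- R4 - (-4)*R1:  [   0    8  -12    7  -47 ]
R3 <- R3 - (3)*R2:  [   0    0   -5    6  -16 ]
R4 <- R4 - (2)*R2:  [  0   0   0  -5   5 ]
Row echelon form:
[ 1  -3  -4   3  |   -3 ]
[ 0   4  -6   6  |  -26 ]
[ 0   0  -5   6  |  -16 ]
[ 0   0   0  -5  |    5 ]
Back-substitution:
s = (5) / -5 = -1
r = (-16 - (6)*(-1)) / -5 = 2
q = (-26 - (-6)*(2) - (6)*(-1)) / 4 = -2
p = (-3 - (-3)*(-2) - (-4)*(2) - (3)*(-1)) / 1 = 2

(2, -2, 2, -1)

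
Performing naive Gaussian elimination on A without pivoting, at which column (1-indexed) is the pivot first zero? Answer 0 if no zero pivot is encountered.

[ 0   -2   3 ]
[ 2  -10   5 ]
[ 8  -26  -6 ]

Naive forward elimination:
Pivot entry (1,1) is zero but row 2 has 2 in column 1 -> naive elimination stops; a row interchange (e.g. R1 <-> R2) would be required here.

first zero-pivot column = 1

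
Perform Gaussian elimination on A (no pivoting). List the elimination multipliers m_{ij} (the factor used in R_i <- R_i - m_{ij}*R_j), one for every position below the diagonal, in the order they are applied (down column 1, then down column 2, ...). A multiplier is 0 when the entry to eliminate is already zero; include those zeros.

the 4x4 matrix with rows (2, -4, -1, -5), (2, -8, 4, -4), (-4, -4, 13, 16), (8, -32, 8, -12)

multipliers: 1, -2, 4, 3, 4, 2

Forward elimination:
R2 <- R2 - (1)*R1:  [  0  -4   5   1 ]
R3 <- R3 - (-2)*R1:  [   0  -12   11    6 ]
R4 <- R4 - (4)*R1:  [   0  -16   12    8 ]
R3 <- R3 - (3)*R2:  [  0   0  -4   3 ]
R4 <- R4 - (4)*R2:  [  0   0  -8   4 ]
R4 <- R4 - (2)*R3:  [  0   0   0  -2 ]
Multipliers (in order of application): m_{21} = 1, m_{31} = -2, m_{41} = 4, m_{32} = 3, m_{42} = 4, m_{43} = 2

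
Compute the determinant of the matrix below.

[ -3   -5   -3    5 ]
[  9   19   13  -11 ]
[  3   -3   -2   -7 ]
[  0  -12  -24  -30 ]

det(A) = -216

Forward elimination:
R2 <- R2 - (-3)*R1:  [ 0  4  4  4 ]
R3 <- R3 - (-1)*R1:  [  0  -8  -5  -2 ]
R3 <- R3 - (-2)*R2:  [ 0  0  3  6 ]
R4 <- R4 - (-3)*R2:  [   0    0  -12  -18 ]
R4 <- R4 - (-4)*R3:  [ 0  0  0  6 ]
Upper-triangular form:
[ -3  -5  -3  5 ]
[  0   4   4  4 ]
[  0   0   3  6 ]
[  0   0   0  6 ]
det(A) = (-1)^0 * (-3) * (4) * (3) * (6) = -216  (0 row swaps -> sign +1)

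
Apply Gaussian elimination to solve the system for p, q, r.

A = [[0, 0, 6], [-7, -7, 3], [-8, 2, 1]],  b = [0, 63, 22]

Forward elimination on [A|b]:
R1 <-> R2   (pivot in column 1 was zero)
[ -7  -7  3  63 ]
[  0   0  6   0 ]
[ -8   2  1  22 ]
R3 <- R3 - (8/7)*R1:  [     0     10  -17/7    -50 ]
R2 <-> R3   (pivot in column 2 was zero)
[ -7  -7      3   63 ]
[  0  10  -17/7  -50 ]
[  0   0      6    0 ]
Row echelon form:
[ -7  -7      3  |   63 ]
[  0  10  -17/7  |  -50 ]
[  0   0      6  |    0 ]
Back-substitution:
r = (0) / 6 = 0
q = (-50 - (-17/7)*(0)) / 10 = -5
p = (63 - (-7)*(-5) - (3)*(0)) / -7 = -4

(-4, -5, 0)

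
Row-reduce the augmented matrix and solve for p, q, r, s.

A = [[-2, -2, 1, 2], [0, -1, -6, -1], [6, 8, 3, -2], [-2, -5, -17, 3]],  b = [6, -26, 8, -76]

Forward elimination on [A|b]:
R3 <- R3 - (-3)*R1:  [  0   2   6   4  26 ]
R4 <- R4 - (1)*R1:  [   0   -3  -18    1  -82 ]
R3 <- R3 - (-2)*R2:  [   0    0   -6    2  -26 ]
R4 <- R4 - (3)*R2:  [  0   0   0   4  -4 ]
Row echelon form:
[ -2  -2   1   2  |    6 ]
[  0  -1  -6  -1  |  -26 ]
[  0   0  -6   2  |  -26 ]
[  0   0   0   4  |   -4 ]
Back-substitution:
s = (-4) / 4 = -1
r = (-26 - (2)*(-1)) / -6 = 4
q = (-26 - (-6)*(4) - (-1)*(-1)) / -1 = 3
p = (6 - (-2)*(3) - (1)*(4) - (2)*(-1)) / -2 = -5

(-5, 3, 4, -1)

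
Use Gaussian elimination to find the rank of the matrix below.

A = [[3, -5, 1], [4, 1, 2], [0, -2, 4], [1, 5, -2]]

Row reduction:
R2 <- R2 - (4/3)*R1:  [    0  23/3   2/3 ]
R4 <- R4 - (1/3)*R1:  [    0  20/3  -7/3 ]
R3 <- R3 - (-6/23)*R2:  [     0      0  96/23 ]
R4 <- R4 - (20/23)*R2:  [      0       0  -67/23 ]
R4 <- R4 - (-67/96)*R3:  [ 0  0  0 ]
Row echelon form:
[ 3    -5      1 ]
[ 0  23/3    2/3 ]
[ 0     0  96/23 ]
[ 0     0      0 ]
Nonzero rows / pivot columns: 3

rank(A) = 3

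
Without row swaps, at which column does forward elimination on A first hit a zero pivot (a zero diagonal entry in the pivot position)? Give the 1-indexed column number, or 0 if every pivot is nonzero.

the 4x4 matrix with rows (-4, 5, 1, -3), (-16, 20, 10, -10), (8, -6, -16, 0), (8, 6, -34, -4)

Naive forward elimination:
R2 <- R2 - (4)*R1:  [ 0  0  6  2 ]
R3 <- R3 - (-2)*R1:  [   0    4  -14   -6 ]
R4 <- R4 - (-2)*R1:  [   0   16  -32  -10 ]
Matrix at this point:
[ -4   5    1   -3 ]
[  0   0    6    2 ]
[  0   4  -14   -6 ]
[  0  16  -32  -10 ]
Pivot entry (2,2) is zero but row 3 has 4 in column 2 -> naive elimination stops; a row interchange (e.g. R2 <-> R3) would be required here.

first zero-pivot column = 2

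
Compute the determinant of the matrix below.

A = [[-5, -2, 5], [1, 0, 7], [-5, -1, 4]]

Forward elimination:
R2 <- R2 - (-1/5)*R1:  [    0  -2/5     8 ]
R3 <- R3 - (1)*R1:  [  0   1  -1 ]
R3 <- R3 - (-5/2)*R2:  [  0   0  19 ]
Upper-triangular form:
[ -5    -2   5 ]
[  0  -2/5   8 ]
[  0     0  19 ]
det(A) = (-1)^0 * (-5) * (-2/5) * (19) = 38  (0 row swaps -> sign +1)

det(A) = 38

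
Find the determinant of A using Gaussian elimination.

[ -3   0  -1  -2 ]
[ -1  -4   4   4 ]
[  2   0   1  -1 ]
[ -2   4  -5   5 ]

Forward elimination:
R2 <- R2 - (1/3)*R1:  [    0    -4  13/3  14/3 ]
R3 <- R3 - (-2/3)*R1:  [    0     0   1/3  -7/3 ]
R4 <- R4 - (2/3)*R1:  [     0      4  -13/3   19/3 ]
R4 <- R4 - (-1)*R2:  [  0   0   0  11 ]
Upper-triangular form:
[ -3   0    -1    -2 ]
[  0  -4  13/3  14/3 ]
[  0   0   1/3  -7/3 ]
[  0   0     0    11 ]
det(A) = (-1)^0 * (-3) * (-4) * (1/3) * (11) = 44  (0 row swaps -> sign +1)

det(A) = 44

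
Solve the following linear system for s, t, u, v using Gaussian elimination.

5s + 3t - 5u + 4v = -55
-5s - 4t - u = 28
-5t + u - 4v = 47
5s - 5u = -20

(-2, -5, 2, -5)

Forward elimination on [A|b]:
R2 <- R2 - (-1)*R1:  [   0   -1   -6    4  -27 ]
R4 <- R4 - (1)*R1:  [  0  -3   0  -4  35 ]
R3 <- R3 - (5)*R2:  [   0    0   31  -24  182 ]
R4 <- R4 - (3)*R2:  [   0    0   18  -16  116 ]
R4 <- R4 - (18/31)*R3:  [      0       0       0  -64/31  320/31 ]
Row echelon form:
[ 5   3  -5       4  |     -55 ]
[ 0  -1  -6       4  |     -27 ]
[ 0   0  31     -24  |     182 ]
[ 0   0   0  -64/31  |  320/31 ]
Back-substitution:
v = (320/31) / (-64/31) = -5
u = (182 - (-24)*(-5)) / 31 = 2
t = (-27 - (-6)*(2) - (4)*(-5)) / -1 = -5
s = (-55 - (3)*(-5) - (-5)*(2) - (4)*(-5)) / 5 = -2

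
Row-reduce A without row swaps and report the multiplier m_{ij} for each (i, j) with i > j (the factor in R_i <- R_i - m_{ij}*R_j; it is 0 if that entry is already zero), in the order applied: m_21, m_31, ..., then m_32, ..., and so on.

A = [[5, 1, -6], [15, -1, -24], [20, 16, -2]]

multipliers: 3, 4, -3

Forward elimination:
R2 <- R2 - (3)*R1:  [  0  -4  -6 ]
R3 <- R3 - (4)*R1:  [  0  12  22 ]
R3 <- R3 - (-3)*R2:  [ 0  0  4 ]
Multipliers (in order of application): m_{21} = 3, m_{31} = 4, m_{32} = -3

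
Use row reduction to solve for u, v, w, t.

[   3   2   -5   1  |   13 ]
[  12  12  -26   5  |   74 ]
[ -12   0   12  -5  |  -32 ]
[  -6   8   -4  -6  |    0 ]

(-2, 0, -3, 4)

Forward elimination on [A|b]:
R2 <- R2 - (4)*R1:  [  0   4  -6   1  22 ]
R3 <- R3 - (-4)*R1:  [  0   8  -8  -1  20 ]
R4 <- R4 - (-2)*R1:  [   0   12  -14   -4   26 ]
R3 <- R3 - (2)*R2:  [   0    0    4   -3  -24 ]
R4 <- R4 - (3)*R2:  [   0    0    4   -7  -40 ]
R4 <- R4 - (1)*R3:  [   0    0    0   -4  -16 ]
Row echelon form:
[ 3  2  -5   1  |   13 ]
[ 0  4  -6   1  |   22 ]
[ 0  0   4  -3  |  -24 ]
[ 0  0   0  -4  |  -16 ]
Back-substitution:
t = (-16) / -4 = 4
w = (-24 - (-3)*(4)) / 4 = -3
v = (22 - (-6)*(-3) - (1)*(4)) / 4 = 0
u = (13 - (2)*(0) - (-5)*(-3) - (1)*(4)) / 3 = -2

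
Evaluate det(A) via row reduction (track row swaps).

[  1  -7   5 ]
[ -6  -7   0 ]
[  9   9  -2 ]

det(A) = 143

Forward elimination:
R2 <- R2 - (-6)*R1:  [   0  -49   30 ]
R3 <- R3 - (9)*R1:  [   0   72  -47 ]
R3 <- R3 - (-72/49)*R2:  [       0        0  -143/49 ]
Upper-triangular form:
[ 1   -7        5 ]
[ 0  -49       30 ]
[ 0    0  -143/49 ]
det(A) = (-1)^0 * (1) * (-49) * (-143/49) = 143  (0 row swaps -> sign +1)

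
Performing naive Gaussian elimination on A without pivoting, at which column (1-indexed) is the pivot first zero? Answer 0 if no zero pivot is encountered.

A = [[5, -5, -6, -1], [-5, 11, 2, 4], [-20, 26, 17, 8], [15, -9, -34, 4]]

Naive forward elimination:
R2 <- R2 - (-1)*R1:  [  0   6  -4   3 ]
R3 <- R3 - (-4)*R1:  [  0   6  -7   4 ]
R4 <- R4 - (3)*R1:  [   0    6  -16    7 ]
R3 <- R3 - (1)*R2:  [  0   0  -3   1 ]
R4 <- R4 - (1)*R2:  [   0    0  -12    4 ]
R4 <- R4 - (4)*R3:  [ 0  0  0  0 ]
Matrix at this point:
[ 5  -5  -6  -1 ]
[ 0   6  -4   3 ]
[ 0   0  -3   1 ]
[ 0   0   0   0 ]
Pivot entry (4,4) in the last row is zero and there are no rows below to swap with -> zero pivot in column 4 (A is singular).

first zero-pivot column = 4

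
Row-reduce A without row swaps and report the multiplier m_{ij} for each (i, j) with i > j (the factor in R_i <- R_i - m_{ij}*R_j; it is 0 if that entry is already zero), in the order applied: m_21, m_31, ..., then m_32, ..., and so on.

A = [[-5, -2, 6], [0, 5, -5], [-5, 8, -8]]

Forward elimination:
R2: entry in column 1 is already 0 -> m_{21} = 0 (no row operation needed)
R3 <- R3 - (1)*R1:  [   0   10  -14 ]
R3 <- R3 - (2)*R2:  [  0   0  -4 ]
Multipliers (in order of application): m_{21} = 0, m_{31} = 1, m_{32} = 2

multipliers: 0, 1, 2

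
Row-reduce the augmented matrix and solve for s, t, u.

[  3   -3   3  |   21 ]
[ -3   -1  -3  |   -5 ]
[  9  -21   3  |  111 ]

(3, -4, 0)

Forward elimination on [A|b]:
R2 <- R2 - (-1)*R1:  [  0  -4   0  16 ]
R3 <- R3 - (3)*R1:  [   0  -12   -6   48 ]
R3 <- R3 - (3)*R2:  [  0   0  -6   0 ]
Row echelon form:
[ 3  -3   3  |  21 ]
[ 0  -4   0  |  16 ]
[ 0   0  -6  |   0 ]
Back-substitution:
u = (0) / -6 = 0
t = (16) / -4 = -4
s = (21 - (-3)*(-4) - (3)*(0)) / 3 = 3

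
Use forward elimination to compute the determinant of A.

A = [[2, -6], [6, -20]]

det(A) = -4

Forward elimination:
R2 <- R2 - (3)*R1:  [  0  -2 ]
Upper-triangular form:
[ 2  -6 ]
[ 0  -2 ]
det(A) = (-1)^0 * (2) * (-2) = -4  (0 row swaps -> sign +1)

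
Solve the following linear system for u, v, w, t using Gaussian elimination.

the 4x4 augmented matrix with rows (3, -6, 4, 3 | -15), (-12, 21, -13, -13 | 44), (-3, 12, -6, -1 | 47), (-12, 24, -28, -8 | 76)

Forward elimination on [A|b]:
R2 <- R2 - (-4)*R1:  [   0   -3    3   -1  -16 ]
R3 <- R3 - (-1)*R1:  [  0   6  -2   2  32 ]
R4 <- R4 - (-4)*R1:  [   0    0  -12    4   16 ]
R3 <- R3 - (-2)*R2:  [ 0  0  4  0  0 ]
R4 <- R4 - (-3)*R3:  [  0   0   0   4  16 ]
Row echelon form:
[ 3  -6  4   3  |  -15 ]
[ 0  -3  3  -1  |  -16 ]
[ 0   0  4   0  |    0 ]
[ 0   0  0   4  |   16 ]
Back-substitution:
t = (16) / 4 = 4
w = (0) / 4 = 0
v = (-16 - (3)*(0) - (-1)*(4)) / -3 = 4
u = (-15 - (-6)*(4) - (4)*(0) - (3)*(4)) / 3 = -1

(-1, 4, 0, 4)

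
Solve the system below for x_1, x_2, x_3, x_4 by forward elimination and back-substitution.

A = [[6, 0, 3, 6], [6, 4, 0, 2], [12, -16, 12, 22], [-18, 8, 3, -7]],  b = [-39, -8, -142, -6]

(1, -1, -5, -5)

Forward elimination on [A|b]:
R2 <- R2 - (1)*R1:  [  0   4  -3  -4  31 ]
R3 <- R3 - (2)*R1:  [   0  -16    6   10  -64 ]
R4 <- R4 - (-3)*R1:  [    0     8    12    11  -123 ]
R3 <- R3 - (-4)*R2:  [  0   0  -6  -6  60 ]
R4 <- R4 - (2)*R2:  [    0     0    18    19  -185 ]
R4 <- R4 - (-3)*R3:  [  0   0   0   1  -5 ]
Row echelon form:
[ 6  0   3   6  |  -39 ]
[ 0  4  -3  -4  |   31 ]
[ 0  0  -6  -6  |   60 ]
[ 0  0   0   1  |   -5 ]
Back-substitution:
x_4 = (-5) / 1 = -5
x_3 = (60 - (-6)*(-5)) / -6 = -5
x_2 = (31 - (-3)*(-5) - (-4)*(-5)) / 4 = -1
x_1 = (-39 - (3)*(-5) - (6)*(-5)) / 6 = 1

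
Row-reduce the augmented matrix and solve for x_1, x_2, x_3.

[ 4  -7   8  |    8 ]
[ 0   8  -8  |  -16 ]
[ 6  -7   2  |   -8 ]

(-2, 0, 2)

Forward elimination on [A|b]:
R3 <- R3 - (3/2)*R1:  [   0  7/2  -10  -20 ]
R3 <- R3 - (7/16)*R2:  [     0      0  -13/2    -13 ]
Row echelon form:
[ 4  -7      8  |    8 ]
[ 0   8     -8  |  -16 ]
[ 0   0  -13/2  |  -13 ]
Back-substitution:
x_3 = (-13) / (-13/2) = 2
x_2 = (-16 - (-8)*(2)) / 8 = 0
x_1 = (8 - (-7)*(0) - (8)*(2)) / 4 = -2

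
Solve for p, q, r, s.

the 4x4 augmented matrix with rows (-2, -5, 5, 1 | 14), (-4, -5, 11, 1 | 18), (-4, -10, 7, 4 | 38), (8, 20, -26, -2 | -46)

(-2, -1, 0, 5)

Forward elimination on [A|b]:
R2 <- R2 - (2)*R1:  [   0    5    1   -1  -10 ]
R3 <- R3 - (2)*R1:  [  0   0  -3   2  10 ]
R4 <- R4 - (-4)*R1:  [  0   0  -6   2  10 ]
R4 <- R4 - (2)*R3:  [   0    0    0   -2  -10 ]
Row echelon form:
[ -2  -5   5   1  |   14 ]
[  0   5   1  -1  |  -10 ]
[  0   0  -3   2  |   10 ]
[  0   0   0  -2  |  -10 ]
Back-substitution:
s = (-10) / -2 = 5
r = (10 - (2)*(5)) / -3 = 0
q = (-10 - (1)*(0) - (-1)*(5)) / 5 = -1
p = (14 - (-5)*(-1) - (5)*(0) - (1)*(5)) / -2 = -2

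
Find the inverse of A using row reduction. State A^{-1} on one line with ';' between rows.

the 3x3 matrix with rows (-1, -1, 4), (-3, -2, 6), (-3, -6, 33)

Gauss-Jordan on [A | I]:
R1 <- (1/-1)*R1:  [  1   1  -4  |  -1   0   0 ]
R2 <- R2 - (-3)*R1:  [  0   1  -6  |  -3   1   0 ]
R3 <- R3 - (-3)*R1:  [  0  -3  21  |  -3   0   1 ]
R1 <- R1 - (1)*R2:  [  1   0   2  |   2  -1   0 ]
R3 <- R3 - (-3)*R2:  [   0    0    3  |  -12    3    1 ]
R3 <- (1/3)*R3:  [   0    0    1  |   -4    1  1/3 ]
R1 <- R1 - (2)*R3:  [    1     0     0  |    10    -3  -2/3 ]
R2 <- R2 - (-6)*R3:  [   0    1    0  |  -27    7    2 ]
Right block of [I | A^{-1}] is the inverse:
[  10  -3  -2/3 ]
[ -27   7     2 ]
[  -4   1   1/3 ]

inverse = [10 -3 -2/3; -27 7 2; -4 1 1/3]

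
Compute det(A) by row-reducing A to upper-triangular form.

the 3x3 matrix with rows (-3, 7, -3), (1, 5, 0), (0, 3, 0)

det(A) = -9

Forward elimination:
R2 <- R2 - (-1/3)*R1:  [    0  22/3    -1 ]
R3 <- R3 - (9/22)*R2:  [    0     0  9/22 ]
Upper-triangular form:
[ -3     7    -3 ]
[  0  22/3    -1 ]
[  0     0  9/22 ]
det(A) = (-1)^0 * (-3) * (22/3) * (9/22) = -9  (0 row swaps -> sign +1)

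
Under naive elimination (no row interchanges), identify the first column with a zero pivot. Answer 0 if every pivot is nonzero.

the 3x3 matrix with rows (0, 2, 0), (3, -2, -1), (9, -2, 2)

Naive forward elimination:
Pivot entry (1,1) is zero but row 2 has 3 in column 1 -> naive elimination stops; a row interchange (e.g. R1 <-> R2) would be required here.

first zero-pivot column = 1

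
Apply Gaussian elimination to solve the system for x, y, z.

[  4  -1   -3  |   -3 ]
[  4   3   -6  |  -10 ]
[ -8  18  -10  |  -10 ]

Forward elimination on [A|b]:
R2 <- R2 - (1)*R1:  [  0   4  -3  -7 ]
R3 <- R3 - (-2)*R1:  [   0   16  -16  -16 ]
R3 <- R3 - (4)*R2:  [  0   0  -4  12 ]
Row echelon form:
[ 4  -1  -3  |  -3 ]
[ 0   4  -3  |  -7 ]
[ 0   0  -4  |  12 ]
Back-substitution:
z = (12) / -4 = -3
y = (-7 - (-3)*(-3)) / 4 = -4
x = (-3 - (-1)*(-4) - (-3)*(-3)) / 4 = -4

(-4, -4, -3)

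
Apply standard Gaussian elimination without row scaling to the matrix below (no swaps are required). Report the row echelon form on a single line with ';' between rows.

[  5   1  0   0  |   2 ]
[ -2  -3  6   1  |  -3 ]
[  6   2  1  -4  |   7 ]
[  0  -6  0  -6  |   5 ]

Forward elimination:
R2 <- R2 - (-2/5)*R1:  [     0  -13/5      6      1  -11/5 ]
R3 <- R3 - (6/5)*R1:  [    0   4/5     1    -4  23/5 ]
R3 <- R3 - (-4/13)*R2:  [      0       0   37/13  -48/13   51/13 ]
R4 <- R4 - (30/13)*R2:  [       0        0  -180/13  -108/13   131/13 ]
R4 <- R4 - (-180/37)*R3:  [       0        0        0  -972/37  1079/37 ]
Row echelon form:
[ 5      1      0        0  |        2 ]
[ 0  -13/5      6        1  |    -11/5 ]
[ 0      0  37/13   -48/13  |    51/13 ]
[ 0      0      0  -972/37  |  1079/37 ]

REF = [5 1 0 0 2; 0 -13/5 6 1 -11/5; 0 0 37/13 -48/13 51/13; 0 0 0 -972/37 1079/37]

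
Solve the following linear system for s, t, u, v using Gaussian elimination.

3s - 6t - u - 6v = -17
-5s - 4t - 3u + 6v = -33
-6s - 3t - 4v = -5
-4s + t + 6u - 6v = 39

(0, 3, 5, -1)

Forward elimination on [A|b]:
R2 <- R2 - (-5/3)*R1:  [      0     -14   -14/3      -4  -184/3 ]
R3 <- R3 - (-2)*R1:  [   0  -15   -2  -16  -39 ]
R4 <- R4 - (-4/3)*R1:  [    0    -7  14/3   -14  49/3 ]
R3 <- R3 - (15/14)*R2:  [     0      0      3  -82/7  187/7 ]
R4 <- R4 - (1/2)*R2:  [   0    0    7  -12   47 ]
R4 <- R4 - (7/3)*R3:  [     0      0      0   46/3  -46/3 ]
Row echelon form:
[ 3   -6     -1     -6  |     -17 ]
[ 0  -14  -14/3     -4  |  -184/3 ]
[ 0    0      3  -82/7  |   187/7 ]
[ 0    0      0   46/3  |   -46/3 ]
Back-substitution:
v = (-46/3) / (46/3) = -1
u = (187/7 - (-82/7)*(-1)) / 3 = 5
t = (-184/3 - (-14/3)*(5) - (-4)*(-1)) / -14 = 3
s = (-17 - (-6)*(3) - (-1)*(5) - (-6)*(-1)) / 3 = 0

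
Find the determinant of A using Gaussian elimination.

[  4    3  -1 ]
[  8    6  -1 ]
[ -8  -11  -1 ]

Forward elimination:
R2 <- R2 - (2)*R1:  [ 0  0  1 ]
R3 <- R3 - (-2)*R1:  [  0  -5  -3 ]
R2 <-> R3   (pivot in column 2 was zero)
[ 4   3  -1 ]
[ 0  -5  -3 ]
[ 0   0   1 ]
Upper-triangular form:
[ 4   3  -1 ]
[ 0  -5  -3 ]
[ 0   0   1 ]
det(A) = (-1)^1 * (4) * (-5) * (1) = 20  (1 row swap -> sign -1)

det(A) = 20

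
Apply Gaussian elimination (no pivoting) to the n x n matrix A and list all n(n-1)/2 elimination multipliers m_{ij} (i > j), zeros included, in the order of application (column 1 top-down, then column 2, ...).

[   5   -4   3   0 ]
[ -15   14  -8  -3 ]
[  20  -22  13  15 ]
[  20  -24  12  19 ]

multipliers: -3, 4, 4, -3, -4, 1

Forward elimination:
R2 <- R2 - (-3)*R1:  [  0   2   1  -3 ]
R3 <- R3 - (4)*R1:  [  0  -6   1  15 ]
R4 <- R4 - (4)*R1:  [  0  -8   0  19 ]
R3 <- R3 - (-3)*R2:  [ 0  0  4  6 ]
R4 <- R4 - (-4)*R2:  [ 0  0  4  7 ]
R4 <- R4 - (1)*R3:  [ 0  0  0  1 ]
Multipliers (in order of application): m_{21} = -3, m_{31} = 4, m_{41} = 4, m_{32} = -3, m_{42} = -4, m_{43} = 1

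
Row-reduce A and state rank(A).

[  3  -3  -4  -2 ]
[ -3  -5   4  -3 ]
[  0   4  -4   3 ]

Row reduction:
R2 <- R2 - (-1)*R1:  [  0  -8   0  -5 ]
R3 <- R3 - (-1/2)*R2:  [   0    0   -4  1/2 ]
Row echelon form:
[ 3  -3  -4   -2 ]
[ 0  -8   0   -5 ]
[ 0   0  -4  1/2 ]
Nonzero rows / pivot columns: 3

rank(A) = 3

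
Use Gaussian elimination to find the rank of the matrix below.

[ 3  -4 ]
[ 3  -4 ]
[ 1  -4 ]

Row reduction:
R2 <- R2 - (1)*R1:  [ 0  0 ]
R3 <- R3 - (1/3)*R1:  [    0  -8/3 ]
R2 <-> R3   (pivot in column 2 was zero)
[ 3    -4 ]
[ 0  -8/3 ]
[ 0     0 ]
Row echelon form:
[ 3    -4 ]
[ 0  -8/3 ]
[ 0     0 ]
Nonzero rows / pivot columns: 2

rank(A) = 2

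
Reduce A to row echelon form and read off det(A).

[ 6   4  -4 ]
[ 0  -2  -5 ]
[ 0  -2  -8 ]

Forward elimination:
R3 <- R3 - (1)*R2:  [  0   0  -3 ]
Upper-triangular form:
[ 6   4  -4 ]
[ 0  -2  -5 ]
[ 0   0  -3 ]
det(A) = (-1)^0 * (6) * (-2) * (-3) = 36  (0 row swaps -> sign +1)

det(A) = 36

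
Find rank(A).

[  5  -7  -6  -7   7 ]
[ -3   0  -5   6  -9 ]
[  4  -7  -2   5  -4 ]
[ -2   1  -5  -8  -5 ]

rank(A) = 4

Row reduction:
R2 <- R2 - (-3/5)*R1:  [     0  -21/5  -43/5    9/5  -24/5 ]
R3 <- R3 - (4/5)*R1:  [     0   -7/5   14/5   53/5  -48/5 ]
R4 <- R4 - (-2/5)*R1:  [     0   -9/5  -37/5  -54/5  -11/5 ]
R3 <- R3 - (1/3)*R2:  [    0     0  17/3    10    -8 ]
R4 <- R4 - (3/7)*R2:  [     0      0  -26/7  -81/7   -1/7 ]
R4 <- R4 - (-78/119)*R3:  [        0         0         0  -597/119  -641/119 ]
Row echelon form:
[ 5     -7     -6        -7         7 ]
[ 0  -21/5  -43/5       9/5     -24/5 ]
[ 0      0   17/3        10        -8 ]
[ 0      0      0  -597/119  -641/119 ]
Nonzero rows / pivot columns: 4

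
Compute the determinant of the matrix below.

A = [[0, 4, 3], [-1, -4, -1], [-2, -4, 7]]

det(A) = 24

Forward elimination:
R1 <-> R2   (pivot in column 1 was zero)
[ -1  -4  -1 ]
[  0   4   3 ]
[ -2  -4   7 ]
R3 <- R3 - (2)*R1:  [ 0  4  9 ]
R3 <- R3 - (1)*R2:  [ 0  0  6 ]
Upper-triangular form:
[ -1  -4  -1 ]
[  0   4   3 ]
[  0   0   6 ]
det(A) = (-1)^1 * (-1) * (4) * (6) = 24  (1 row swap -> sign -1)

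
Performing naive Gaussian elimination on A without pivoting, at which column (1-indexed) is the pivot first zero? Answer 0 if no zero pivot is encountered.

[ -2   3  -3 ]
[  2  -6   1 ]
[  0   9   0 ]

first zero-pivot column = 0

Naive forward elimination:
R2 <- R2 - (-1)*R1:  [  0  -3  -2 ]
R3 <- R3 - (-3)*R2:  [  0   0  -6 ]
All pivots nonzero; naive elimination completes without hitting a zero pivot.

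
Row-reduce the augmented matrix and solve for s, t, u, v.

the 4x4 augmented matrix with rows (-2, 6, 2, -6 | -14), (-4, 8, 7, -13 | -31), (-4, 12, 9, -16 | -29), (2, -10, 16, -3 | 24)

(4, 2, 3, 4)

Forward elimination on [A|b]:
R2 <- R2 - (2)*R1:  [  0  -4   3  -1  -3 ]
R3 <- R3 - (2)*R1:  [  0   0   5  -4  -1 ]
R4 <- R4 - (-1)*R1:  [  0  -4  18  -9  10 ]
R4 <- R4 - (1)*R2:  [  0   0  15  -8  13 ]
R4 <- R4 - (3)*R3:  [  0   0   0   4  16 ]
Row echelon form:
[ -2   6  2  -6  |  -14 ]
[  0  -4  3  -1  |   -3 ]
[  0   0  5  -4  |   -1 ]
[  0   0  0   4  |   16 ]
Back-substitution:
v = (16) / 4 = 4
u = (-1 - (-4)*(4)) / 5 = 3
t = (-3 - (3)*(3) - (-1)*(4)) / -4 = 2
s = (-14 - (6)*(2) - (2)*(3) - (-6)*(4)) / -2 = 4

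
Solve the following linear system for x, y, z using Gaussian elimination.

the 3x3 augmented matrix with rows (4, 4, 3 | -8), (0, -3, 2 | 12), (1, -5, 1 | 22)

(2, -4, 0)

Forward elimination on [A|b]:
R3 <- R3 - (1/4)*R1:  [   0   -6  1/4   24 ]
R3 <- R3 - (2)*R2:  [     0      0  -15/4      0 ]
Row echelon form:
[ 4   4      3  |  -8 ]
[ 0  -3      2  |  12 ]
[ 0   0  -15/4  |   0 ]
Back-substitution:
z = (0) / (-15/4) = 0
y = (12 - (2)*(0)) / -3 = -4
x = (-8 - (4)*(-4) - (3)*(0)) / 4 = 2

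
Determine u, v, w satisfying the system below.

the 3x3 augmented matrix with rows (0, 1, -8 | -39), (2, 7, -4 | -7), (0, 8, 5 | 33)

(3, 1, 5)

Forward elimination on [A|b]:
R1 <-> R2   (pivot in column 1 was zero)
[ 2  7  -4   -7 ]
[ 0  1  -8  -39 ]
[ 0  8   5   33 ]
R3 <- R3 - (8)*R2:  [   0    0   69  345 ]
Row echelon form:
[ 2  7  -4  |   -7 ]
[ 0  1  -8  |  -39 ]
[ 0  0  69  |  345 ]
Back-substitution:
w = (345) / 69 = 5
v = (-39 - (-8)*(5)) / 1 = 1
u = (-7 - (7)*(1) - (-4)*(5)) / 2 = 3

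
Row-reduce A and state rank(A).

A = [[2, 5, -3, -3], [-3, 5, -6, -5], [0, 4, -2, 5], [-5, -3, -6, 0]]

rank(A) = 4

Row reduction:
R2 <- R2 - (-3/2)*R1:  [     0   25/2  -21/2  -19/2 ]
R4 <- R4 - (-5/2)*R1:  [     0   19/2  -27/2  -15/2 ]
R3 <- R3 - (8/25)*R2:  [      0       0   34/25  201/25 ]
R4 <- R4 - (19/25)*R2:  [       0        0  -138/25    -7/25 ]
R4 <- R4 - (-69/17)*R3:  [      0       0       0  550/17 ]
Row echelon form:
[ 2     5     -3      -3 ]
[ 0  25/2  -21/2   -19/2 ]
[ 0     0  34/25  201/25 ]
[ 0     0      0  550/17 ]
Nonzero rows / pivot columns: 4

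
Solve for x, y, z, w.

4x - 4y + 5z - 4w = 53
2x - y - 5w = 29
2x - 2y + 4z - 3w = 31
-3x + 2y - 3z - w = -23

Forward elimination on [A|b]:
R2 <- R2 - (1/2)*R1:  [    0     1  -5/2    -3   5/2 ]
R3 <- R3 - (1/2)*R1:  [   0    0  3/2   -1  9/2 ]
R4 <- R4 - (-3/4)*R1:  [    0    -1   3/4    -4  67/4 ]
R4 <- R4 - (-1)*R2:  [    0     0  -7/4    -7  77/4 ]
R4 <- R4 - (-7/6)*R3:  [     0      0      0  -49/6   49/2 ]
Row echelon form:
[ 4  -4     5     -4  |    53 ]
[ 0   1  -5/2     -3  |   5/2 ]
[ 0   0   3/2     -1  |   9/2 ]
[ 0   0     0  -49/6  |  49/2 ]
Back-substitution:
w = (49/2) / (-49/6) = -3
z = (9/2 - (-1)*(-3)) / (3/2) = 1
y = (5/2 - (-5/2)*(1) - (-3)*(-3)) / 1 = -4
x = (53 - (-4)*(-4) - (5)*(1) - (-4)*(-3)) / 4 = 5

(5, -4, 1, -3)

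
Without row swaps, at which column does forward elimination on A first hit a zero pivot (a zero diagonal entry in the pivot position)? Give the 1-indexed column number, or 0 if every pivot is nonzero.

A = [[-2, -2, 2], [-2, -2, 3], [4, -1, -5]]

first zero-pivot column = 2

Naive forward elimination:
R2 <- R2 - (1)*R1:  [ 0  0  1 ]
R3 <- R3 - (-2)*R1:  [  0  -5  -1 ]
Matrix at this point:
[ -2  -2   2 ]
[  0   0   1 ]
[  0  -5  -1 ]
Pivot entry (2,2) is zero but row 3 has -5 in column 2 -> naive elimination stops; a row interchange (e.g. R2 <-> R3) would be required here.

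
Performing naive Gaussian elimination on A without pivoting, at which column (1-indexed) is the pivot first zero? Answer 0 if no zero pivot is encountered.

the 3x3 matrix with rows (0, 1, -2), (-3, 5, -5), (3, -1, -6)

Naive forward elimination:
Pivot entry (1,1) is zero but row 2 has -3 in column 1 -> naive elimination stops; a row interchange (e.g. R1 <-> R2) would be required here.

first zero-pivot column = 1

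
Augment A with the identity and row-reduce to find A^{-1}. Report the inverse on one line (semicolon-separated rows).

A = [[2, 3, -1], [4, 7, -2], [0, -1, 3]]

inverse = [19/6 -4/3 1/6; -2 1 0; -2/3 1/3 1/3]

Gauss-Jordan on [A | I]:
R1 <- (1/2)*R1:  [    1   3/2  -1/2  |   1/2     0     0 ]
R2 <- R2 - (4)*R1:  [  0   1   0  |  -2   1   0 ]
R1 <- R1 - (3/2)*R2:  [    1     0  -1/2  |   7/2  -3/2     0 ]
R3 <- R3 - (-1)*R2:  [  0   0   3  |  -2   1   1 ]
R3 <- (1/3)*R3:  [    0     0     1  |  -2/3   1/3   1/3 ]
R1 <- R1 - (-1/2)*R3:  [    1     0     0  |  19/6  -4/3   1/6 ]
Right block of [I | A^{-1}] is the inverse:
[ 19/6  -4/3  1/6 ]
[   -2     1    0 ]
[ -2/3   1/3  1/3 ]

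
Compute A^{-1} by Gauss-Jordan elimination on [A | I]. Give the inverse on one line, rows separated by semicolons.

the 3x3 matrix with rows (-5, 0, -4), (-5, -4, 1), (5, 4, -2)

Gauss-Jordan on [A | I]:
R1 <- (1/-5)*R1:  [    1     0   4/5  |  -1/5     0     0 ]
R2 <- R2 - (-5)*R1:  [  0  -4   5  |  -1   1   0 ]
R3 <- R3 - (5)*R1:  [  0   4  -6  |   1   0   1 ]
R2 <- (1/-4)*R2:  [    0     1  -5/4  |   1/4  -1/4     0 ]
R3 <- R3 - (4)*R2:  [  0   0  -1  |   0   1   1 ]
R3 <- (1/-1)*R3:  [  0   0   1  |   0  -1  -1 ]
R1 <- R1 - (4/5)*R3:  [    1     0     0  |  -1/5   4/5   4/5 ]
R2 <- R2 - (-5/4)*R3:  [    0     1     0  |   1/4  -3/2  -5/4 ]
Right block of [I | A^{-1}] is the inverse:
[ -1/5   4/5   4/5 ]
[  1/4  -3/2  -5/4 ]
[    0    -1    -1 ]

inverse = [-1/5 4/5 4/5; 1/4 -3/2 -5/4; 0 -1 -1]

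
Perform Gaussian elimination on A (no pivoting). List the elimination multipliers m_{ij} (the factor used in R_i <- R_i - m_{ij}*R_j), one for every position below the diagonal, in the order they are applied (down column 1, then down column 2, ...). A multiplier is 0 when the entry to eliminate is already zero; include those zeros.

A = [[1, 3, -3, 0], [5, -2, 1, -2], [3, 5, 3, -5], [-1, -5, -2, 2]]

Forward elimination:
R2 <- R2 - (5)*R1:  [   0  -17   16   -2 ]
R3 <- R3 - (3)*R1:  [  0  -4  12  -5 ]
R4 <- R4 - (-1)*R1:  [  0  -2  -5   2 ]
R3 <- R3 - (4/17)*R2:  [      0       0  140/17  -77/17 ]
R4 <- R4 - (2/17)*R2:  [       0        0  -117/17    38/17 ]
R4 <- R4 - (-117/140)*R3:  [      0       0       0  -31/20 ]
Multipliers (in order of application): m_{21} = 5, m_{31} = 3, m_{41} = -1, m_{32} = 4/17, m_{42} = 2/17, m_{43} = -117/140

multipliers: 5, 3, -1, 4/17, 2/17, -117/140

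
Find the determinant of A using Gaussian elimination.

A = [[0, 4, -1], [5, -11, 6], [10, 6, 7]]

det(A) = -40

Forward elimination:
R1 <-> R2   (pivot in column 1 was zero)
[  5  -11   6 ]
[  0    4  -1 ]
[ 10    6   7 ]
R3 <- R3 - (2)*R1:  [  0  28  -5 ]
R3 <- R3 - (7)*R2:  [ 0  0  2 ]
Upper-triangular form:
[ 5  -11   6 ]
[ 0    4  -1 ]
[ 0    0   2 ]
det(A) = (-1)^1 * (5) * (4) * (2) = -40  (1 row swap -> sign -1)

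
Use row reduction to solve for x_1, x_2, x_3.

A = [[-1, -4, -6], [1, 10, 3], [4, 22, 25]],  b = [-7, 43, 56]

Forward elimination on [A|b]:
R2 <- R2 - (-1)*R1:  [  0   6  -3  36 ]
R3 <- R3 - (-4)*R1:  [  0   6   1  28 ]
R3 <- R3 - (1)*R2:  [  0   0   4  -8 ]
Row echelon form:
[ -1  -4  -6  |  -7 ]
[  0   6  -3  |  36 ]
[  0   0   4  |  -8 ]
Back-substitution:
x_3 = (-8) / 4 = -2
x_2 = (36 - (-3)*(-2)) / 6 = 5
x_1 = (-7 - (-4)*(5) - (-6)*(-2)) / -1 = -1

(-1, 5, -2)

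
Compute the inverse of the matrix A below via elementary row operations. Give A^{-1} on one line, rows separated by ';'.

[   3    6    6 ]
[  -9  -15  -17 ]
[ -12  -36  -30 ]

Gauss-Jordan on [A | I]:
R1 <- (1/3)*R1:  [   1    2    2  |  1/3    0    0 ]
R2 <- R2 - (-9)*R1:  [ 0  3  1  |  3  1  0 ]
R3 <- R3 - (-12)*R1:  [   0  -12   -6  |    4    0    1 ]
R2 <- (1/3)*R2:  [   0    1  1/3  |    1  1/3    0 ]
R1 <- R1 - (2)*R2:  [    1     0   4/3  |  -5/3  -2/3     0 ]
R3 <- R3 - (-12)*R2:  [  0   0  -2  |  16   4   1 ]
R3 <- (1/-2)*R3:  [    0     0     1  |    -8    -2  -1/2 ]
R1 <- R1 - (4/3)*R3:  [   1    0    0  |    9    2  2/3 ]
R2 <- R2 - (1/3)*R3:  [    0     1     0  |  11/3     1   1/6 ]
Right block of [I | A^{-1}] is the inverse:
[    9   2   2/3 ]
[ 11/3   1   1/6 ]
[   -8  -2  -1/2 ]

inverse = [9 2 2/3; 11/3 1 1/6; -8 -2 -1/2]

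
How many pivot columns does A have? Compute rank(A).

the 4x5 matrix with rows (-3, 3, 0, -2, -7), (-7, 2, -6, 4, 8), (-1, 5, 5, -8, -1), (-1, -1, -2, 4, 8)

rank(A) = 4

Row reduction:
R2 <- R2 - (7/3)*R1:  [    0    -5    -6  26/3  73/3 ]
R3 <- R3 - (1/3)*R1:  [     0      4      5  -22/3    4/3 ]
R4 <- R4 - (1/3)*R1:  [    0    -2    -2  14/3  31/3 ]
R3 <- R3 - (-4/5)*R2:  [     0      0    1/5   -2/5  104/5 ]
R4 <- R4 - (2/5)*R2:  [   0    0  2/5  6/5  3/5 ]
R4 <- R4 - (2)*R3:  [   0    0    0    2  -41 ]
Row echelon form:
[ -3   3    0    -2     -7 ]
[  0  -5   -6  26/3   73/3 ]
[  0   0  1/5  -2/5  104/5 ]
[  0   0    0     2    -41 ]
Nonzero rows / pivot columns: 4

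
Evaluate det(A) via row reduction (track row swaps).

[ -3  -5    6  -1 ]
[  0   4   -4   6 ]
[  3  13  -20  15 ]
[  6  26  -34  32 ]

det(A) = 288

Forward elimination:
R3 <- R3 - (-1)*R1:  [   0    8  -14   14 ]
R4 <- R4 - (-2)*R1:  [   0   16  -22   30 ]
R3 <- R3 - (2)*R2:  [  0   0  -6   2 ]
R4 <- R4 - (4)*R2:  [  0   0  -6   6 ]
R4 <- R4 - (1)*R3:  [ 0  0  0  4 ]
Upper-triangular form:
[ -3  -5   6  -1 ]
[  0   4  -4   6 ]
[  0   0  -6   2 ]
[  0   0   0   4 ]
det(A) = (-1)^0 * (-3) * (4) * (-6) * (4) = 288  (0 row swaps -> sign +1)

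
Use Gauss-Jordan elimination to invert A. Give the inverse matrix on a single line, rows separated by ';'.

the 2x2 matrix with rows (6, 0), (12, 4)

Gauss-Jordan on [A | I]:
R1 <- (1/6)*R1:  [   1    0  |  1/6    0 ]
R2 <- R2 - (12)*R1:  [  0   4  |  -2   1 ]
R2 <- (1/4)*R2:  [    0     1  |  -1/2   1/4 ]
Right block of [I | A^{-1}] is the inverse:
[  1/6    0 ]
[ -1/2  1/4 ]

inverse = [1/6 0; -1/2 1/4]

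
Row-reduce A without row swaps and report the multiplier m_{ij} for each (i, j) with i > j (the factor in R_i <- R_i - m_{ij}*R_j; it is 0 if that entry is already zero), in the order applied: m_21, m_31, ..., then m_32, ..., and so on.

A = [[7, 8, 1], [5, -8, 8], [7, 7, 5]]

Forward elimination:
R2 <- R2 - (5/7)*R1:  [     0  -96/7   51/7 ]
R3 <- R3 - (1)*R1:  [  0  -1   4 ]
R3 <- R3 - (7/96)*R2:  [      0       0  111/32 ]
Multipliers (in order of application): m_{21} = 5/7, m_{31} = 1, m_{32} = 7/96

multipliers: 5/7, 1, 7/96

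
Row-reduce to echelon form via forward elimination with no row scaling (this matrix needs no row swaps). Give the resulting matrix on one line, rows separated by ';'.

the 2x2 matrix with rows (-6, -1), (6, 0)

Forward elimination:
R2 <- R2 - (-1)*R1:  [  0  -1 ]
Row echelon form:
[ -6  -1 ]
[  0  -1 ]

REF = [-6 -1; 0 -1]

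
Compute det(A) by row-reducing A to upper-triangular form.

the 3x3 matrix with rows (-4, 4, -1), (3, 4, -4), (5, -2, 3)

Forward elimination:
R2 <- R2 - (-3/4)*R1:  [     0      7  -19/4 ]
R3 <- R3 - (-5/4)*R1:  [   0    3  7/4 ]
R3 <- R3 - (3/7)*R2:  [     0      0  53/14 ]
Upper-triangular form:
[ -4  4     -1 ]
[  0  7  -19/4 ]
[  0  0  53/14 ]
det(A) = (-1)^0 * (-4) * (7) * (53/14) = -106  (0 row swaps -> sign +1)

det(A) = -106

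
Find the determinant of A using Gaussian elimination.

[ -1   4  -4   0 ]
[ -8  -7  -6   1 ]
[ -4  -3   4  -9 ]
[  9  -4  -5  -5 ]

det(A) = -8472

Forward elimination:
R2 <- R2 - (8)*R1:  [   0  -39   26    1 ]
R3 <- R3 - (4)*R1:  [   0  -19   20   -9 ]
R4 <- R4 - (-9)*R1:  [   0   32  -41   -5 ]
R3 <- R3 - (19/39)*R2:  [       0        0     22/3  -370/39 ]
R4 <- R4 - (-32/39)*R2:  [       0        0    -59/3  -163/39 ]
R4 <- R4 - (-59/22)*R3:  [         0          0          0  -4236/143 ]
Upper-triangular form:
[ -1    4    -4          0 ]
[  0  -39    26          1 ]
[  0    0  22/3    -370/39 ]
[  0    0     0  -4236/143 ]
det(A) = (-1)^0 * (-1) * (-39) * (22/3) * (-4236/143) = -8472  (0 row swaps -> sign +1)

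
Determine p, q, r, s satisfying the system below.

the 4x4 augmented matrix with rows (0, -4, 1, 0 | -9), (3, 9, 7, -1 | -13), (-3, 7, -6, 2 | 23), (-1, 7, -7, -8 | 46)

(4, 1, -5, -1)

Forward elimination on [A|b]:
R1 <-> R2   (pivot in column 1 was zero)
[  3   9   7  -1  -13 ]
[  0  -4   1   0   -9 ]
[ -3   7  -6   2   23 ]
[ -1   7  -7  -8   46 ]
R3 <- R3 - (-1)*R1:  [  0  16   1   1  10 ]
R4 <- R4 - (-1/3)*R1:  [     0     10  -14/3  -25/3  125/3 ]
R3 <- R3 - (-4)*R2:  [   0    0    5    1  -26 ]
R4 <- R4 - (-5/2)*R2:  [     0      0  -13/6  -25/3  115/6 ]
R4 <- R4 - (-13/30)*R3:  [      0       0       0  -79/10   79/10 ]
Row echelon form:
[ 3   9  7      -1  |    -13 ]
[ 0  -4  1       0  |     -9 ]
[ 0   0  5       1  |    -26 ]
[ 0   0  0  -79/10  |  79/10 ]
Back-substitution:
s = (79/10) / (-79/10) = -1
r = (-26 - (1)*(-1)) / 5 = -5
q = (-9 - (1)*(-5)) / -4 = 1
p = (-13 - (9)*(1) - (7)*(-5) - (-1)*(-1)) / 3 = 4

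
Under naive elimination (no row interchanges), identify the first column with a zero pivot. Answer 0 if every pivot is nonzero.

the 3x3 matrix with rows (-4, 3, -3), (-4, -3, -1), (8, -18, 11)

Naive forward elimination:
R2 <- R2 - (1)*R1:  [  0  -6   2 ]
R3 <- R3 - (-2)*R1:  [   0  -12    5 ]
R3 <- R3 - (2)*R2:  [ 0  0  1 ]
All pivots nonzero; naive elimination completes without hitting a zero pivot.

first zero-pivot column = 0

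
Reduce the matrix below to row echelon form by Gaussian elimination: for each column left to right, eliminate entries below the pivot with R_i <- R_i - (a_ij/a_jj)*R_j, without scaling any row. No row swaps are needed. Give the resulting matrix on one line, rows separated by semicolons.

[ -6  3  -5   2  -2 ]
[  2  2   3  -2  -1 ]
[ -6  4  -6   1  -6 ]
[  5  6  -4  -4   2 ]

REF = [-6 3 -5 2 -2; 0 3 4/3 -4/3 -5/3; 0 0 -13/9 -5/9 -31/9; 0 0 0 157/26 436/13]

Forward elimination:
R2 <- R2 - (-1/3)*R1:  [    0     3   4/3  -4/3  -5/3 ]
R3 <- R3 - (1)*R1:  [  0   1  -1  -1  -4 ]
R4 <- R4 - (-5/6)*R1:  [     0   17/2  -49/6   -7/3    1/3 ]
R3 <- R3 - (1/3)*R2:  [     0      0  -13/9   -5/9  -31/9 ]
R4 <- R4 - (17/6)*R2:  [       0        0  -215/18     13/9    91/18 ]
R4 <- R4 - (215/26)*R3:  [      0       0       0  157/26  436/13 ]
Row echelon form:
[ -6  3     -5       2      -2 ]
[  0  3    4/3    -4/3    -5/3 ]
[  0  0  -13/9    -5/9   -31/9 ]
[  0  0      0  157/26  436/13 ]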